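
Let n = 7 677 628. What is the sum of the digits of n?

7+6+7+7+6+2+8 = 43

43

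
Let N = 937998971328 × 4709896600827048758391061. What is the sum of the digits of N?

174

937998971328 × 4709896600827048758391061 = 4417878166637015569408914826350499008
Sum of its 37 digits: 174.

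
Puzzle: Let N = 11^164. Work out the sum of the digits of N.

661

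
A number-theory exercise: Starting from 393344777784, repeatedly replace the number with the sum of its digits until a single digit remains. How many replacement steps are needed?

3

393344777784 → 66 → 12 → 3 (3 steps)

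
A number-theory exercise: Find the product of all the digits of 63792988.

1306368

6×3×7×9×2×9×8×8 = 1306368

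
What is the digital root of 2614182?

6

2+6+1+4+1+8+2 = 24
2+4 = 6
(Equivalently, 2614182 mod 9 = 6.)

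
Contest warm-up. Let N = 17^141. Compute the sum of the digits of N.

17^141 = 311385162313144107424873085781559072480877648857389823050107709241416742258473647555902209193076546579989129429693388636220054676046019437442998040875220981995532229959710417
Sum of its 174 digits: 791.

791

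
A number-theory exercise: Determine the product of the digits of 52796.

3780

5×2×7×9×6 = 3780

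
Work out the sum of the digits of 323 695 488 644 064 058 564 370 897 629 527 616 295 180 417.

3+2+3+6+9+5+4+8+8+6+4+4+0+6+4+0+5+8+5+6+4+3+7+0+8+9+7+6+2+9+5+2+7+6+1+6+2+9+5+1+8+0+4+1+7 = 215

215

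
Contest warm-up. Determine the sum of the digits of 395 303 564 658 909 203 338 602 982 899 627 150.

3+9+5+3+0+3+5+6+4+6+5+8+9+0+9+2+0+3+3+3+8+6+0+2+9+8+2+8+9+9+6+2+7+1+5+0 = 168

168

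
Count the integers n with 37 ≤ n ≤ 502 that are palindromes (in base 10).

46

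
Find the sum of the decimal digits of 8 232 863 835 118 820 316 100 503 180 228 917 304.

132

8+2+3+2+8+6+3+8+3+5+1+1+8+8+2+0+3+1+6+1+0+0+5+0+3+1+8+0+2+2+8+9+1+7+3+0+4 = 132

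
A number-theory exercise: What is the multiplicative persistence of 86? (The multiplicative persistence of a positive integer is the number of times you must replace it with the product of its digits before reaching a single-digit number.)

3

86 → 48 → 32 → 6 (3 steps)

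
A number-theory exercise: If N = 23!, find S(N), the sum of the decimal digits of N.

23! = 25852016738884976640000
Sum of its 23 digits: 99.

99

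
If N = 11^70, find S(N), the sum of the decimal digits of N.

367

11^70 = 7897469567994392174328988784504809847540729881935024059662581894710332201
Sum of its 73 digits: 367.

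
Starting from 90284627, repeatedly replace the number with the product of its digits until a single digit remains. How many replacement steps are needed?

1

90284627 → 0 (1 step)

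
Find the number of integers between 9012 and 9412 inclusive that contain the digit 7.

76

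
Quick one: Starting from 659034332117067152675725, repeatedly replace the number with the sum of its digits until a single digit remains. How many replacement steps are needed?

3

659034332117067152675725 → 97 → 16 → 7 (3 steps)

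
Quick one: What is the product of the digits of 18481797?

112896

1×8×4×8×1×7×9×7 = 112896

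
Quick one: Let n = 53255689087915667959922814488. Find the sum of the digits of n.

161

5+3+2+5+5+6+8+9+0+8+7+9+1+5+6+6+7+9+5+9+9+2+2+8+1+4+4+8+8 = 161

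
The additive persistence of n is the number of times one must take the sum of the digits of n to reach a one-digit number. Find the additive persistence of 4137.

4137 → 15 → 6 (2 steps)

2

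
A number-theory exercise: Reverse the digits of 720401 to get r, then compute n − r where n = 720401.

616374

Reverse of 720401 is 104027.
720401 − 104027 = 616374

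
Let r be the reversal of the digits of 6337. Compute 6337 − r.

Reverse of 6337 is 7336.
6337 − 7336 = -999

-999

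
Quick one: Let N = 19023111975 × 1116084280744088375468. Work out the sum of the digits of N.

114

19023111975 × 1116084280744088375468 = 21231396246132129485823607029300
Sum of its 32 digits: 114.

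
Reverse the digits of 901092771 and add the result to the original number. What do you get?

Reverse of 901092771 is 177290109.
901092771 + 177290109 = 1078382880

1078382880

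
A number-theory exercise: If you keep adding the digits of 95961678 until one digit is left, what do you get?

6

9+5+9+6+1+6+7+8 = 51
5+1 = 6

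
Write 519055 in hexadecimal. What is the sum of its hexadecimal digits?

519055 in base 16 is 7EB8F.
Digit sum: 7+14+11+8+15 = 55.

55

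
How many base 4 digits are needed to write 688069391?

688069391 in base 4 is 221000301230033, which has 15 digits.

15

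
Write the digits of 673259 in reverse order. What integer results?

Reversing 673259 gives 952376.

952376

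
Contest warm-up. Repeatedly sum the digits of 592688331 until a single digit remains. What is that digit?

9

5+9+2+6+8+8+3+3+1 = 45
4+5 = 9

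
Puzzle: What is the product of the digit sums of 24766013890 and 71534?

920

S(24766013890) = 2+4+7+6+6+0+1+3+8+9+0 = 46.
S(71534) = 7+1+5+3+4 = 20.
46 · 20 = 920.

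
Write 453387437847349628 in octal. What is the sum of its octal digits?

63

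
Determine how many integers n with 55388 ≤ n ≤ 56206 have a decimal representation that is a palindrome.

The integers in [55388, 56206] that have a decimal representation that is a palindrome: 55455, 55555, 55655, 55755, 55855, 55955, 56065, 56165.
8 qualify.

8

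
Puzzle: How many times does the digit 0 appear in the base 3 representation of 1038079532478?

1038079532478 in base 3 is 10200020110112210002210210.
The digit 0 appears 11 times.

11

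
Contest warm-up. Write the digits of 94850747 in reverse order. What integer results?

74705849

Reversing 94850747 gives 74705849.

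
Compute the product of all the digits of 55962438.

259200

5×5×9×6×2×4×3×8 = 259200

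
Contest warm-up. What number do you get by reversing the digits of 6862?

Reversing 6862 gives 2686.

2686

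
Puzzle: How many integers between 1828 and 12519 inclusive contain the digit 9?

3653

The integers in [1828, 12519] that contain the digit 9: 1829, 1839, 1849, 1859, 1869, 1879, …, 12509, 12519.
3653 qualify.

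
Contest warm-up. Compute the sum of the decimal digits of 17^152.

874

17^152 = 10671759994531545920557539408540653248159462914874816597977097634293858400405970638977558318200227645122260378986786981072981773298046949530090032383981138780535609404058846100736226712961
Sum of its 188 digits: 874.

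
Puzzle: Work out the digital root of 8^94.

1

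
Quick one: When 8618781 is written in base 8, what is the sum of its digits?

8618781 in base 8 is 40701435.
Digit sum: 4+0+7+0+1+4+3+5 = 24.

24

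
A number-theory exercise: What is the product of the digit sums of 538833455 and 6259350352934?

2464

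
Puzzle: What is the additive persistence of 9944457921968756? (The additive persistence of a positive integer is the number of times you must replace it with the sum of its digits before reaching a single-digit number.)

3

9944457921968756 → 95 → 14 → 5 (3 steps)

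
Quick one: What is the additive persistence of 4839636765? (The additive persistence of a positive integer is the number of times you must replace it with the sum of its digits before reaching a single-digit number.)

4839636765 → 57 → 12 → 3 (3 steps)

3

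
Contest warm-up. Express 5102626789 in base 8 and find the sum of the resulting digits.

5102626789 in base 8 is 46010763745.
Digit sum: 4+6+0+1+0+7+6+3+7+4+5 = 43.

43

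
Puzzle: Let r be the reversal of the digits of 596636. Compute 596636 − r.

-40059

Reverse of 596636 is 636695.
596636 − 636695 = -40059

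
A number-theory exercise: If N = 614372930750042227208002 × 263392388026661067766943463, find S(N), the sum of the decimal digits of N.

614372930750042227208002 × 263392388026661067766943463 = 161821153369192091666056758644094337389271875190926
Sum of its 51 digits: 234.

234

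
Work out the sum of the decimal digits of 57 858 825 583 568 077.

5+7+8+5+8+8+2+5+5+8+3+5+6+8+0+7+7 = 97

97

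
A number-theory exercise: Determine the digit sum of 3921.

15

3+9+2+1 = 15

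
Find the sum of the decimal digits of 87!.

495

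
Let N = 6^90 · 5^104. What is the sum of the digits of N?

6^90 · 5^104 = 53271262012254104161934799069071822143807672119140625000000000000000000000000000000000000000000000000000000000000000000000000000000000000000000
Sum of its 143 digits: 198.

198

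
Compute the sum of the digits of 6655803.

33

6+6+5+5+8+0+3 = 33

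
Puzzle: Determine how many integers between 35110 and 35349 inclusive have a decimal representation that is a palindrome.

The integers in [35110, 35349] that have a decimal representation that is a palindrome: 35153, 35253.
2 qualify.

2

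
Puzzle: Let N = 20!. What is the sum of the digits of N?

20! = 2432902008176640000
Sum of its 19 digits: 54.

54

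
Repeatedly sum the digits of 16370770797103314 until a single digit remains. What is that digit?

1+6+3+7+0+7+7+0+7+9+7+1+0+3+3+1+4 = 66
6+6 = 12
1+2 = 3

3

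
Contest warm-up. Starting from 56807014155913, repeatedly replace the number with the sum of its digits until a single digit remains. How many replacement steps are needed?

3

56807014155913 → 55 → 10 → 1 (3 steps)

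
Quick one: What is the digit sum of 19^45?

19^45 = 3498743002442937227729601361122964878585526371203662724899
Sum of its 58 digits: 262.

262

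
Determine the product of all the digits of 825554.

8×2×5×5×5×4 = 8000

8000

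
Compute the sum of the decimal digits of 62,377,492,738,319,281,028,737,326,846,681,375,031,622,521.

6+2+3+7+7+4+9+2+7+3+8+3+1+9+2+8+1+0+2+8+7+3+7+3+2+6+8+4+6+6+8+1+3+7+5+0+3+1+6+2+2+5+2+1 = 190

190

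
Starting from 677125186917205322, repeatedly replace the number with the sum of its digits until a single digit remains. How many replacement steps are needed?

677125186917205322 → 74 → 11 → 2 (3 steps)

3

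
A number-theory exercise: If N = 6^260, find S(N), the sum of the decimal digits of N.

6^260 = 20860518542624647719632046031996186068210079870515695008152548652390503850791658715895208352716806985569094130217630947006747304711409255006924005922257679347711161241727796831660154009958952234622386176
Sum of its 203 digits: 873.

873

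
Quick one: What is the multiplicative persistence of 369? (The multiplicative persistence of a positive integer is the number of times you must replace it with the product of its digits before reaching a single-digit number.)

369 → 162 → 12 → 2 (3 steps)

3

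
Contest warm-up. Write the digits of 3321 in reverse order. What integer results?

1233

Reversing 3321 gives 1233.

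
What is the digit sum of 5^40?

5^40 = 9094947017729282379150390625
Sum of its 28 digits: 130.

130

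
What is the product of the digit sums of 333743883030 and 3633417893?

2115

S(333743883030) = 3+3+3+7+4+3+8+8+3+0+3+0 = 45.
S(3633417893) = 3+6+3+3+4+1+7+8+9+3 = 47.
45 · 47 = 2115.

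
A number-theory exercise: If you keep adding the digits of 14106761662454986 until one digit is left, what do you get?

4

1+4+1+0+6+7+6+1+6+6+2+4+5+4+9+8+6 = 76
7+6 = 13
1+3 = 4
(Equivalently, 14106761662454986 mod 9 = 4.)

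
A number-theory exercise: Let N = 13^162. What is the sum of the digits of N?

874

13^162 = 2876226436341572109239438298030294683499776238783684128626460702557766118705405167404817701098129044223938608587999897679988278008171970058927524247964027237258967932934428071337769
Sum of its 181 digits: 874.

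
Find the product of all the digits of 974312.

9×7×4×3×1×2 = 1512

1512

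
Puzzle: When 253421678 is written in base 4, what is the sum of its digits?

26

253421678 in base 4 is 33012232201232.
Digit sum: 3+3+0+1+2+2+3+2+2+0+1+2+3+2 = 26.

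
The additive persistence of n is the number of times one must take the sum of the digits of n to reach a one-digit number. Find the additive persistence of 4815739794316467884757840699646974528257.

4815739794316467884757840699646974528257 → 224 → 8 (2 steps)

2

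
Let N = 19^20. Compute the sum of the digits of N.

19^20 = 37589973457545958193355601
Sum of its 26 digits: 136.

136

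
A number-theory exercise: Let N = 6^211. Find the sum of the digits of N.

693

6^211 = 154850934625544638400474544348930478824168299055742441404079375147250585868137447235607700004448455710389247634381366008144057659314115470136527278206617290388013056
Sum of its 165 digits: 693.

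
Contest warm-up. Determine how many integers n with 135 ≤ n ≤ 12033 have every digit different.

The integers in [135, 12033] that have every digit different: 135, 136, 137, 138, 139, 140, …, 10986, 10987.
5501 qualify.

5501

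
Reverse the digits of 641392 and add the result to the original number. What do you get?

934538

Reverse of 641392 is 293146.
641392 + 293146 = 934538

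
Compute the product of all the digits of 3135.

3×1×3×5 = 45

45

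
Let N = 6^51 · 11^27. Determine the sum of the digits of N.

342

6^51 · 11^27 = 63579377115967202387693984877469950775338571163766803033747122814976
Sum of its 68 digits: 342.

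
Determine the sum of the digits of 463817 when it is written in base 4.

463817 in base 4 is 1301033021.
Digit sum: 1+3+0+1+0+3+3+0+2+1 = 14.

14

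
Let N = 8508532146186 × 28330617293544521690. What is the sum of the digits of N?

8508532146186 × 28330617293544521690 = 241051967963416575898158527774340
Sum of its 33 digits: 159.

159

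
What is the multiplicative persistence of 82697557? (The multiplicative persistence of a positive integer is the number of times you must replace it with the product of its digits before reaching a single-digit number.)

82697557 → 1058400 → 0 (2 steps)

2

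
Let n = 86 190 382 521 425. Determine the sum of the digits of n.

8+6+1+9+0+3+8+2+5+2+1+4+2+5 = 56

56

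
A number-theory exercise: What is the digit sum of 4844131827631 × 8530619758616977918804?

133

4844131827631 × 8530619758616977918804 = 41323446682134381306721991241673324
Sum of its 35 digits: 133.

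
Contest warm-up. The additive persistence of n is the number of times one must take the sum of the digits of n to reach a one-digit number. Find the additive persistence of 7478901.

2

7478901 → 36 → 9 (2 steps)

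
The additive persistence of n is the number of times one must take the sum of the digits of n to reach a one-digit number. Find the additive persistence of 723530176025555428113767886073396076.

3

723530176025555428113767886073396076 → 158 → 14 → 5 (3 steps)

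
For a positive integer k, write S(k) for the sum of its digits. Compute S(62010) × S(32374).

S(62010) = 6+2+0+1+0 = 9.
S(32374) = 3+2+3+7+4 = 19.
9 · 19 = 171.

171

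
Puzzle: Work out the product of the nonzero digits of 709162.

756

7×9×1×6×2 = 756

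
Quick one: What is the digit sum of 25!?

72

25! = 15511210043330985984000000
Sum of its 26 digits: 72.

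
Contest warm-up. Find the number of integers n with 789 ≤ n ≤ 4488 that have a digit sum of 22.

135

The integers in [789, 4488] that have a digit sum of 22: 796, 859, 868, 877, 886, 895, …, 4477, 4486.
135 qualify.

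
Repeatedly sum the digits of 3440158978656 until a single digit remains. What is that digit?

3

3+4+4+0+1+5+8+9+7+8+6+5+6 = 66
6+6 = 12
1+2 = 3
(Equivalently, 3440158978656 mod 9 = 3.)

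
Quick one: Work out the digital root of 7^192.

1

The digital root of n equals n mod 9 (or 9 when 9 | n), so we need 7^192 mod 9.
7^192 ≡ 1 (mod 9), so the digital root is 1.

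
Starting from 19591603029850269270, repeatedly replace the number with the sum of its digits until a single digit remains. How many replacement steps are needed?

3

19591603029850269270 → 84 → 12 → 3 (3 steps)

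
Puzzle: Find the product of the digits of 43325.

360

4×3×3×2×5 = 360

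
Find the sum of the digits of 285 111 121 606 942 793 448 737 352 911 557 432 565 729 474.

2+8+5+1+1+1+1+2+1+6+0+6+9+4+2+7+9+3+4+4+8+7+3+7+3+5+2+9+1+1+5+5+7+4+3+2+5+6+5+7+2+9+4+7+4 = 197

197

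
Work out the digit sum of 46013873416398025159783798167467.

158

4+6+0+1+3+8+7+3+4+1+6+3+9+8+0+2+5+1+5+9+7+8+3+7+9+8+1+6+7+4+6+7 = 158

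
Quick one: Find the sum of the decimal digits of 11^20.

11^20 = 672749994932560009201
Sum of its 21 digits: 94.

94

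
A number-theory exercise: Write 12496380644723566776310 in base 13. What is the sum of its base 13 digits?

118

12496380644723566776310 in base 13 is 8717A27C42402A625C98.
Digit sum: 8+7+1+7+10+2+7+12+4+2+4+0+2+10+6+2+5+12+9+8 = 118.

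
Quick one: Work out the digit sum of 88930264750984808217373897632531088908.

189

8+8+9+3+0+2+6+4+7+5+0+9+8+4+8+0+8+2+1+7+3+7+3+8+9+7+6+3+2+5+3+1+0+8+8+9+0+8 = 189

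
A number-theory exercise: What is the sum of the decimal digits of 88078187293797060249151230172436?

140

8+8+0+7+8+1+8+7+2+9+3+7+9+7+0+6+0+2+4+9+1+5+1+2+3+0+1+7+2+4+3+6 = 140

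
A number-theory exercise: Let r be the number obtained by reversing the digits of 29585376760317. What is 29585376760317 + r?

Reverse of 29585376760317 is 71306767358592.
29585376760317 + 71306767358592 = 100892144118909

100892144118909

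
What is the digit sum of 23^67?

410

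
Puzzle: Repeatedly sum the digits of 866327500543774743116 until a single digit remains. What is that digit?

8

8+6+6+3+2+7+5+0+0+5+4+3+7+7+4+7+4+3+1+1+6 = 89
8+9 = 17
1+7 = 8
(Equivalently, 866327500543774743116 mod 9 = 8.)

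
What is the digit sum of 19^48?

262

19^48 = 23997878253756106444997335735942416102218125380085922630082241
Sum of its 62 digits: 262.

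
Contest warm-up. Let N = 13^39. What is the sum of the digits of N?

13^39 = 27783742160348572763840067510872319734178277
Sum of its 44 digits: 199.

199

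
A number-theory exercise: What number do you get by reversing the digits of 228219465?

564912822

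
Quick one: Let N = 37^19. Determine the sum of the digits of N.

37^19 = 624931990990842127748277129373
Sum of its 30 digits: 145.

145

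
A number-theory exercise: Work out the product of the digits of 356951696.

3×5×6×9×5×1×6×9×6 = 1312200

1312200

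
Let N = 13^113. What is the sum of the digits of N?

556

13^113 = 750928886011734350955184883027331509236901339800539290415466174374403283956844739063490686371652533197008338068596042167874253
Sum of its 126 digits: 556.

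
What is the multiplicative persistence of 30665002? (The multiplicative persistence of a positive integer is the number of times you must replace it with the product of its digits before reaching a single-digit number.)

30665002 → 0 (1 step)

1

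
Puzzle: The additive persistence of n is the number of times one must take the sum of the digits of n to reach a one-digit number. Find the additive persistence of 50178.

2

50178 → 21 → 3 (2 steps)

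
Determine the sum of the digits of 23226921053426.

47

2+3+2+2+6+9+2+1+0+5+3+4+2+6 = 47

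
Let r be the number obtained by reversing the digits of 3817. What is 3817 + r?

11000

Reverse of 3817 is 7183.
3817 + 7183 = 11000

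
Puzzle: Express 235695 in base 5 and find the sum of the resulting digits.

235695 in base 5 is 30020240.
Digit sum: 3+0+0+2+0+2+4+0 = 11.

11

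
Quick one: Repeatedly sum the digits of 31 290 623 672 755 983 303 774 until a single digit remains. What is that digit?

3+1+2+9+0+6+2+3+6+7+2+7+5+5+9+8+3+3+0+3+7+7+4 = 102
1+0+2 = 3
(Equivalently, 31 290 623 672 755 983 303 774 mod 9 = 3.)

3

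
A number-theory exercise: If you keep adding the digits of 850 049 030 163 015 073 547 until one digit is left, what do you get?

8+5+0+0+4+9+0+3+0+1+6+3+0+1+5+0+7+3+5+4+7 = 71
7+1 = 8

8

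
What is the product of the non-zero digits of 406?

4×6 = 24

24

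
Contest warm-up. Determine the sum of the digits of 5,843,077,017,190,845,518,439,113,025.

5+8+4+3+0+7+7+0+1+7+1+9+0+8+4+5+5+1+8+4+3+9+1+1+3+0+2+5 = 111

111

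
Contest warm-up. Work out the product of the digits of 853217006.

0

8×5×3×2×1×7×0×0×6 = 0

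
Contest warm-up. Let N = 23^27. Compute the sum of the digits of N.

23^27 = 5843211045545439551605946764725979847
Sum of its 37 digits: 179.

179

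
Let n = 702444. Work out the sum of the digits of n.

21

7+0+2+4+4+4 = 21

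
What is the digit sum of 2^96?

2^96 = 79228162514264337593543950336
Sum of its 29 digits: 127.

127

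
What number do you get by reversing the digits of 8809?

9088

Reversing 8809 gives 9088.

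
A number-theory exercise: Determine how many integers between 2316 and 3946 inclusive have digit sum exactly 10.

55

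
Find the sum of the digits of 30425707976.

50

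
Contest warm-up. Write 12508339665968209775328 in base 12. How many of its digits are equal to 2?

1

12508339665968209775328 in base 12 is 3319AB825A17794983480.
The digit 2 appears 1 time.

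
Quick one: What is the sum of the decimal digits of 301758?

3+0+1+7+5+8 = 24

24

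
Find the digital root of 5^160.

4

The digital root of n equals n mod 9 (or 9 when 9 | n), so we need 5^160 mod 9.
5^160 ≡ 4 (mod 9), so the digital root is 4.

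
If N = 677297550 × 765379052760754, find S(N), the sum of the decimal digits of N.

102

677297550 × 765379052760754 = 518389357256179420352700
Sum of its 24 digits: 102.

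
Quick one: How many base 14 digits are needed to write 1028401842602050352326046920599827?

1028401842602050352326046920599827 in base 14 is 8485DB325912424D2072A67006535, which has 29 digits.

29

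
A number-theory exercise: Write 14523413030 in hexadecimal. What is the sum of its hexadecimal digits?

14523413030 in base 16 is 361A9B226.
Digit sum: 3+6+1+10+9+11+2+2+6 = 50.

50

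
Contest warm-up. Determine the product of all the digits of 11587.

1×1×5×8×7 = 280

280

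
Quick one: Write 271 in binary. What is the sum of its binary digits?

5

271 in base 2 is 100001111.
Digit sum: 1+0+0+0+0+1+1+1+1 = 5.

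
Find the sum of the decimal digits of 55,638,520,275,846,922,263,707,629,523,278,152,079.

5+5+6+3+8+5+2+0+2+7+5+8+4+6+9+2+2+2+6+3+7+0+7+6+2+9+5+2+3+2+7+8+1+5+2+0+7+9 = 172

172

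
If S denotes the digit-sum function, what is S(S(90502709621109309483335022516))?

6

First digit sum: 105.
1+0+5 = 6.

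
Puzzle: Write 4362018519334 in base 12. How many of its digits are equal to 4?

2

4362018519334 in base 12 is 5A547B21491A.
The digit 4 appears 2 times.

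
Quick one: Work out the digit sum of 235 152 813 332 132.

44

2+3+5+1+5+2+8+1+3+3+3+2+1+3+2 = 44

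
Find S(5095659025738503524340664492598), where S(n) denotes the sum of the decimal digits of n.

5+0+9+5+6+5+9+0+2+5+7+3+8+5+0+3+5+2+4+3+4+0+6+6+4+4+9+2+5+9+8 = 143

143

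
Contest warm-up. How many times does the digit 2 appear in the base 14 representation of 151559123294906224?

151559123294906224 in base 14 is D8D4049C8690892.
The digit 2 appears 1 time.

1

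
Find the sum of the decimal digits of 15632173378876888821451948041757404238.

178

1+5+6+3+2+1+7+3+3+7+8+8+7+6+8+8+8+8+2+1+4+5+1+9+4+8+0+4+1+7+5+7+4+0+4+2+3+8 = 178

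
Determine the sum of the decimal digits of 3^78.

3^78 = 16423203268260658146231467800709255289
Sum of its 38 digits: 153.

153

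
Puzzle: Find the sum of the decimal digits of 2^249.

2^249 = 904625697166532776746648320380374280103671755200316906558262375061821325312
Sum of its 75 digits: 305.

305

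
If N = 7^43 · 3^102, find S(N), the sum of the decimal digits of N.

7^43 · 3^102 = 10129399549538188857297348336050074506281591235410904751851554680440664595399440905087
Sum of its 86 digits: 387.

387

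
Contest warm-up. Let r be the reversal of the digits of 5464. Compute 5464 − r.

819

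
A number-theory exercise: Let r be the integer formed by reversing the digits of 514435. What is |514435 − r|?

19980

Reverse of 514435 is 534415.
|514435 − 534415| = 19980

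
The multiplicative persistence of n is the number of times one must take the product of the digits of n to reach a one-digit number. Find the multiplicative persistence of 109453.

1

109453 → 0 (1 step)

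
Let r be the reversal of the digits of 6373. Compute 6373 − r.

2637

Reverse of 6373 is 3736.
6373 − 3736 = 2637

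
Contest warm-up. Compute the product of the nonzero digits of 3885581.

38400

3×8×8×5×5×8×1 = 38400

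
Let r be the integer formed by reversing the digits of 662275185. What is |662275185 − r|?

80702919

Reverse of 662275185 is 581572266.
|662275185 − 581572266| = 80702919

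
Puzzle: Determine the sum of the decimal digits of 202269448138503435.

69

2+0+2+2+6+9+4+4+8+1+3+8+5+0+3+4+3+5 = 69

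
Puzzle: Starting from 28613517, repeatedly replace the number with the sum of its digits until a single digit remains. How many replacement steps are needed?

2

28613517 → 33 → 6 (2 steps)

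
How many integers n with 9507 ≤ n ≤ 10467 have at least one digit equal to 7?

259

The integers in [9507, 10467] that have at least one digit equal to 7: 9507, 9517, 9527, 9537, 9547, 9557, …, 10457, 10467.
259 qualify.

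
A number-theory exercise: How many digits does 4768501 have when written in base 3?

4768501 in base 3 is 22222021011011, which has 14 digits.

14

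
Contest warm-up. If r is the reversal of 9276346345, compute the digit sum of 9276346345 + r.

Reversal of 9276346345 is 5436436729; 9276346345 + 5436436729 = 14712783074.
Digit sum of 14712783074: 1+4+7+1+2+7+8+3+0+7+4 = 44.

44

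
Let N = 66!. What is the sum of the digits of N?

351

66! = 544344939077443064003729240247842752644293064388798874532860126869671081148416000000000000000
Sum of its 93 digits: 351.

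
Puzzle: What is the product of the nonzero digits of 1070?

1×7 = 7

7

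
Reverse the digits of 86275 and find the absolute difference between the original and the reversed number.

29007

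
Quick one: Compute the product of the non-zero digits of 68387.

8064

6×8×3×8×7 = 8064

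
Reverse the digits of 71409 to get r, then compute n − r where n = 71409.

-19008

Reverse of 71409 is 90417.
71409 − 90417 = -19008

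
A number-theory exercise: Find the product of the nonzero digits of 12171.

14

1×2×1×7×1 = 14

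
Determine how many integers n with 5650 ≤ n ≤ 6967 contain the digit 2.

The integers in [5650, 6967] that contain the digit 2: 5652, 5662, 5672, 5682, 5692, 5702, …, 6952, 6962.
330 qualify.

330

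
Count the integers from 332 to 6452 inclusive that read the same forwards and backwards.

122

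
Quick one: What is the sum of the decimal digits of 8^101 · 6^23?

522

8^101 · 6^23 = 12869671007670778272992117308061874810082458233988094796433230681908277354768239710426838957229516478404886528
Sum of its 110 digits: 522.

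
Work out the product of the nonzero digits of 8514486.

8×5×1×4×4×8×6 = 30720

30720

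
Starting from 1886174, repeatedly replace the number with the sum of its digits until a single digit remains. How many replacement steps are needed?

2

1886174 → 35 → 8 (2 steps)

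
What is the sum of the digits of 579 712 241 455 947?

72

5+7+9+7+1+2+2+4+1+4+5+5+9+4+7 = 72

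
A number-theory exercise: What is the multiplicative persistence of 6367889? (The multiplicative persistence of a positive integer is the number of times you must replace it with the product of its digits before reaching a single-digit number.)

3

6367889 → 435456 → 7200 → 0 (3 steps)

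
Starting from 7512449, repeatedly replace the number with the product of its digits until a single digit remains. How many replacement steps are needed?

2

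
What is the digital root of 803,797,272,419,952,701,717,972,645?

8+0+3+7+9+7+2+7+2+4+1+9+9+5+2+7+0+1+7+1+7+9+7+2+6+4+5 = 131
1+3+1 = 5

5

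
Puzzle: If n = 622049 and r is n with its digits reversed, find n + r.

Reverse of 622049 is 940226.
622049 + 940226 = 1562275

1562275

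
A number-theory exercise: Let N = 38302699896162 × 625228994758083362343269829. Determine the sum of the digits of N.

38302699896162 × 625228994758083362343269829 = 23947958552597911245135701100237847496298
Sum of its 41 digits: 189.

189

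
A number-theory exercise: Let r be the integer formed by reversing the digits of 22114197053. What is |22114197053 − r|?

12964944069

Reverse of 22114197053 is 35079141122.
|22114197053 − 35079141122| = 12964944069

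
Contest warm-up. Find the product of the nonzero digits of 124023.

1×2×4×2×3 = 48

48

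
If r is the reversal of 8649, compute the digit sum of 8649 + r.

Reversal of 8649 is 9468; 8649 + 9468 = 18117.
Digit sum of 18117: 1+8+1+1+7 = 18.

18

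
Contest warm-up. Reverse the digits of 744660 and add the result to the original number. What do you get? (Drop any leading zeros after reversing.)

811107

Reverse of 744660 is 66447.
744660 + 66447 = 811107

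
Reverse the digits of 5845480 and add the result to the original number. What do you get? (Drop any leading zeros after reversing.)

6690965

Reverse of 5845480 is 845485.
5845480 + 845485 = 6690965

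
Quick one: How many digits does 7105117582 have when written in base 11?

7105117582 in base 11 is 3016721002, which has 10 digits.

10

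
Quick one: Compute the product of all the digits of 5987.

5×9×8×7 = 2520

2520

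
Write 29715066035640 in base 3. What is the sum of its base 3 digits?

29715066035640 in base 3 is 10220012201210001011122022000.
Digit sum: 1+0+2+2+0+0+1+2+2+0+1+2+1+0+0+0+1+0+1+1+1+2+2+0+2+2+0+0+0 = 26.

26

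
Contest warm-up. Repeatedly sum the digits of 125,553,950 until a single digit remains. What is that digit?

8

1+2+5+5+5+3+9+5+0 = 35
3+5 = 8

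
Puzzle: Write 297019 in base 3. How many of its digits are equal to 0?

5

297019 in base 3 is 120002102201.
The digit 0 appears 5 times.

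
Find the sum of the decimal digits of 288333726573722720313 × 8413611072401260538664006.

288333726573722720313 × 8413611072401260538664006 = 2425927834447391050323388305398929237018153878
Sum of its 46 digits: 207.

207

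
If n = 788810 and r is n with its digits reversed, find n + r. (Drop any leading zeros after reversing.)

807697

Reverse of 788810 is 18887.
788810 + 18887 = 807697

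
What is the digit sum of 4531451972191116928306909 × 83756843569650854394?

4531451972191116928306909 × 83756843569650854394 = 379540113978197234162890119395474555703208146
Sum of its 45 digits: 198.

198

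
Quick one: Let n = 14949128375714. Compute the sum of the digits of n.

1+4+9+4+9+1+2+8+3+7+5+7+1+4 = 65

65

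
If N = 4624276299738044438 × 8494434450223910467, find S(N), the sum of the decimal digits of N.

4624276299738044438 × 8494434450223910467 = 39280611907848794515589466607779332546
Sum of its 38 digits: 194.

194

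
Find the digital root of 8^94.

1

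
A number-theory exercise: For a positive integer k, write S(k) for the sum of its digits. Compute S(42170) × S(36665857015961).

952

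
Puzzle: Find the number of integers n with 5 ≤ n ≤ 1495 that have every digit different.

The integers in [5, 1495] that have every digit different: 5, 6, 7, 8, 9, 10, …, 1493, 1495.
955 qualify.

955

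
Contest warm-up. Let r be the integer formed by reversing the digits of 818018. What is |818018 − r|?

Reverse of 818018 is 810818.
|818018 − 810818| = 7200

7200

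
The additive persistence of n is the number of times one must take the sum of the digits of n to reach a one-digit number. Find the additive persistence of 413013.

2

413013 → 12 → 3 (2 steps)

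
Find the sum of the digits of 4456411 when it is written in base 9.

27

4456411 in base 9 is 8342037.
Digit sum: 8+3+4+2+0+3+7 = 27.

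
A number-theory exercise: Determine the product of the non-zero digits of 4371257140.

23520

4×3×7×1×2×5×7×1×4 = 23520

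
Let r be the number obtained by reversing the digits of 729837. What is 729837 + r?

Reverse of 729837 is 738927.
729837 + 738927 = 1468764

1468764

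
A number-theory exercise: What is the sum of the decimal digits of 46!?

46! = 5502622159812088949850305428800254892961651752960000000000
Sum of its 58 digits: 216.

216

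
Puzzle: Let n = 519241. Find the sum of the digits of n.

5+1+9+2+4+1 = 22

22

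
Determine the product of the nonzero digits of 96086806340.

1492992

9×6×8×6×8×6×3×4 = 1492992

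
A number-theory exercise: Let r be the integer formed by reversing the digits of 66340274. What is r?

47204366

Reversing 66340274 gives 47204366.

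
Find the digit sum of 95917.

31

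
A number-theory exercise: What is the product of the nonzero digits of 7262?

168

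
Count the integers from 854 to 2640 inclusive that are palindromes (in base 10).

The integers in [854, 2640] that are palindromes (in base 10): 858, 868, 878, 888, 898, 909, …, 2442, 2552.
31 qualify.

31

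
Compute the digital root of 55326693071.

2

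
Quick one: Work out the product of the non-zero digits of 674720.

2352

6×7×4×7×2 = 2352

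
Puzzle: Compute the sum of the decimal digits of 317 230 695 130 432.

3+1+7+2+3+0+6+9+5+1+3+0+4+3+2 = 49

49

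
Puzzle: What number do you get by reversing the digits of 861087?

Reversing 861087 gives 780168.

780168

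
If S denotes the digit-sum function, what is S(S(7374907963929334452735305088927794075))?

14

First digit sum: 185.
1+8+5 = 14.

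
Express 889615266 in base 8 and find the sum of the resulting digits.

36

889615266 in base 8 is 6501471642.
Digit sum: 6+5+0+1+4+7+1+6+4+2 = 36.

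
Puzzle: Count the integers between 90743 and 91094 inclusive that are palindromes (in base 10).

The integers in [90743, 91094] that are palindromes (in base 10): 90809, 90909, 91019.
3 qualify.

3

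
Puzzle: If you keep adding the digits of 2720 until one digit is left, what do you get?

2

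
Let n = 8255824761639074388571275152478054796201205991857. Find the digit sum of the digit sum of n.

5

First digit sum: 230.
2+3+0 = 5.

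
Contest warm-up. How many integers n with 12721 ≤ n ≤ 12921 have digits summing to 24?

11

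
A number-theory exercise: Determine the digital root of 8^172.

The digital root of n equals n mod 9 (or 9 when 9 | n), so we need 8^172 mod 9.
8^172 ≡ 1 (mod 9), so the digital root is 1.

1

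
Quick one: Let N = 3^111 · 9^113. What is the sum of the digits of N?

774

3^111 · 9^113 = 61640029873696844587354495248467655238959604866138307074477812999899122146583802168656575797599660327192763477246946112810148535313507889074737242512454360455363
Sum of its 161 digits: 774.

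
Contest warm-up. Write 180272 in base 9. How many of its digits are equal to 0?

1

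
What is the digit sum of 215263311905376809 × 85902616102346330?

215263311905376809 × 85902616102346330 = 18491681643527222315992967668260970
Sum of its 35 digits: 166.

166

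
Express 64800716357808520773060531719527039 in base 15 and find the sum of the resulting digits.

64800716357808520773060531719527039 in base 15 is 5108495EDCA9B53453752CC084DB44.
Digit sum: 5+1+0+8+4+9+5+14+13+12+10+9+11+5+3+4+5+3+7+5+2+12+12+0+8+4+13+11+4+4 = 203.

203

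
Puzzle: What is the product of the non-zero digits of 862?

8×6×2 = 96

96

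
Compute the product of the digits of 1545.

100

1×5×4×5 = 100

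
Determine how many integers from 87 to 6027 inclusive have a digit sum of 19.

380

The integers in [87, 6027] that have a digit sum of 19: 199, 289, 298, 379, 388, 397, …, 5941, 5950.
380 qualify.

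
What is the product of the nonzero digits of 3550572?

3×5×5×5×7×2 = 5250

5250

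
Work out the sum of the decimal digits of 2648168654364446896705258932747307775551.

2+6+4+8+1+6+8+6+5+4+3+6+4+4+4+6+8+9+6+7+0+5+2+5+8+9+3+2+7+4+7+3+0+7+7+7+5+5+5+1 = 199

199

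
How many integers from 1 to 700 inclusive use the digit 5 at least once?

The integers in [1, 700] that use the digit 5 at least once: 5, 15, 25, 35, 45, 50, …, 685, 695.
214 qualify.

214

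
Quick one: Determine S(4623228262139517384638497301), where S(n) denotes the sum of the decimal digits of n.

119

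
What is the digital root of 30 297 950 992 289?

3+0+2+9+7+9+5+0+9+9+2+2+8+9 = 74
7+4 = 11
1+1 = 2
(Equivalently, 30 297 950 992 289 mod 9 = 2.)

2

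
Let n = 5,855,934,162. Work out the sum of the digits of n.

48

5+8+5+5+9+3+4+1+6+2 = 48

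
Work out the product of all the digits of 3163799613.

3×1×6×3×7×9×9×6×1×3 = 551124

551124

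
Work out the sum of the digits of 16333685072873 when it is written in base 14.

16333685072873 in base 14 is 4067A9A814B7.
Digit sum: 4+0+6+7+10+9+10+8+1+4+11+7 = 77.

77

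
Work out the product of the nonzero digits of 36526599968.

3×6×5×2×6×5×9×9×9×6×8 = 188956800

188956800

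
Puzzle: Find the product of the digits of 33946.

3×3×9×4×6 = 1944

1944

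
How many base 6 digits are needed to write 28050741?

10

28050741 in base 6 is 2441120313, which has 10 digits.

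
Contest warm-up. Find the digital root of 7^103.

7

The digital root of n equals n mod 9 (or 9 when 9 | n), so we need 7^103 mod 9.
7^103 ≡ 7 (mod 9), so the digital root is 7.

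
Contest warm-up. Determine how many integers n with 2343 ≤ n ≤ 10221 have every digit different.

3904

The integers in [2343, 10221] that have every digit different: 2345, 2346, 2347, 2348, 2349, 2350, …, 9875, 9876.
3904 qualify.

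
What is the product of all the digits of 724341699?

326592

7×2×4×3×4×1×6×9×9 = 326592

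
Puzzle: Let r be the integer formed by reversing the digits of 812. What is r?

218

Reversing 812 gives 218.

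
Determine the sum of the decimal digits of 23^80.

484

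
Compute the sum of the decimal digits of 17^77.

422

17^77 = 55535021728811962093921354579813622199526680265090330124204054760625907979684186739116950573777
Sum of its 95 digits: 422.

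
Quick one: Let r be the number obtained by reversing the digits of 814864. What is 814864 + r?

1283282

Reverse of 814864 is 468418.
814864 + 468418 = 1283282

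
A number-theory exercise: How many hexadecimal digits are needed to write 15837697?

15837697 in base 16 is F1AA01, which has 6 digits.

6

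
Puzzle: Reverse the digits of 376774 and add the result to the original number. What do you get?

Reverse of 376774 is 477673.
376774 + 477673 = 854447

854447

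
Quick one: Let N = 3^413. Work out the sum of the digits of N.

891

3^413 = 112480748897486957909873174851759092108291603750507911629008137200660356022856358333319976969363743272432078071315765913475419108479650558645509473482808014590588725978233513809915752815053184018323
Sum of its 198 digits: 891.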